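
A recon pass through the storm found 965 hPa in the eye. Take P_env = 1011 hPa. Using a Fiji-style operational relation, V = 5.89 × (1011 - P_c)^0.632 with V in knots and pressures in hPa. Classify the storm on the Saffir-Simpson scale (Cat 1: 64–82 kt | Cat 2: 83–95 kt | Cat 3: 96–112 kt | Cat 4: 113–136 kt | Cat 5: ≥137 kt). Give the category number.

ΔP = 1011 − 965 = 46 hPa.
V ≈ 5.89 × 46^0.632 = 5.89 × 11.24 ≈ 66 kt.
66 kt falls in the Category 1 band.

1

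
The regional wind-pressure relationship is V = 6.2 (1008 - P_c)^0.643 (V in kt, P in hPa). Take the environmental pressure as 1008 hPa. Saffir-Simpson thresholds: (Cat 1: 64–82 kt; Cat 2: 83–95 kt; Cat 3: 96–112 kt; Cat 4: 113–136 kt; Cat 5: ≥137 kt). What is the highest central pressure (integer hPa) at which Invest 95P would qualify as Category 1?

970 hPa

Category 1 begins at V = 64 kt.
Required ΔP = (64/6.2)^(1/0.643) = 10.323^1.555 ≈ 37.73 hPa.
P_c ≤ 1008 − 37.73 = 970.27, so the highest integer P_c is 970 hPa.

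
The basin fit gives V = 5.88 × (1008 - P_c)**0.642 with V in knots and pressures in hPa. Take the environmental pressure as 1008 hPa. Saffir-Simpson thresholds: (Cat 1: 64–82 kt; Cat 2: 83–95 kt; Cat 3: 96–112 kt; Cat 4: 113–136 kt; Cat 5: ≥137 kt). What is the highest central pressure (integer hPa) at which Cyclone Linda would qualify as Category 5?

873 hPa

Category 5 begins at V = 137 kt.
Required ΔP = (137/5.88)^(1/0.642) = 23.299^1.558 ≈ 134.84 hPa.
P_c ≤ 1008 − 134.84 = 873.16, so the highest integer P_c is 873 hPa.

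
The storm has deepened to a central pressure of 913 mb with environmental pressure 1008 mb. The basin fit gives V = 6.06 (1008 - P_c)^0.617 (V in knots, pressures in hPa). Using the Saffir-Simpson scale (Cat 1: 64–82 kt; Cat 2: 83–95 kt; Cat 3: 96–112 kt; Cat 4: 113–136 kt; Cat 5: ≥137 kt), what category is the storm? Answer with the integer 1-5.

ΔP = 1008 − 913 = 95 mb.
V ≈ 6.06 × 95^0.617 = 6.06 × 16.61 ≈ 101 kt.
101 kt falls in the Category 3 band.

3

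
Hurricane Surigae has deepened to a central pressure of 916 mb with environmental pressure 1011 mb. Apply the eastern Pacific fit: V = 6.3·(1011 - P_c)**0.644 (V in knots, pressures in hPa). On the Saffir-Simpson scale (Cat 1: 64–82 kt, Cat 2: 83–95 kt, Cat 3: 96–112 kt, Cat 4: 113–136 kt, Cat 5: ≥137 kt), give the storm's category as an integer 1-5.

4

ΔP = 1011 − 916 = 95 mb.
V ≈ 6.3 × 95^0.644 = 6.3 × 18.78 ≈ 118 kt.
118 kt falls in the Category 4 band.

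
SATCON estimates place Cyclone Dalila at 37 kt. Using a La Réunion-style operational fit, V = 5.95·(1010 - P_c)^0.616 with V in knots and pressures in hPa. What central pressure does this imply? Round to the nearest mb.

991 mb

ΔP = (V / 5.95)^(1/0.616) = (37/5.95)^1.623.
37/5.95 = 6.218; 6.218^1.623 ≈ 19.43 mb.
P_c = 1010 − 19.43 = 990.57 ≈ 991 mb.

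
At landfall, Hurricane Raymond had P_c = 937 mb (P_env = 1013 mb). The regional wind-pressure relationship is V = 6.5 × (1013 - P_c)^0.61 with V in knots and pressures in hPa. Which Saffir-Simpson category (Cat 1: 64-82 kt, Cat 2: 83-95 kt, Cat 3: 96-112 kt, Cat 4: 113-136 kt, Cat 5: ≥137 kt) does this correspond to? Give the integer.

2

ΔP = 1013 − 937 = 76 mb.
V ≈ 6.5 × 76^0.61 = 6.5 × 14.04 ≈ 91 kt.
91 kt falls in the Category 2 band.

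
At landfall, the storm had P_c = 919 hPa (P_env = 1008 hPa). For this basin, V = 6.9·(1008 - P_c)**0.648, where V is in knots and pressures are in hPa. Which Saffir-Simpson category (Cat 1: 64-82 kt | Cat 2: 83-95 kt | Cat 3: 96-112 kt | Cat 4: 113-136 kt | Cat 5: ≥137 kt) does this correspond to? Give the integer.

4

ΔP = 1008 − 919 = 89 hPa.
V ≈ 6.9 × 89^0.648 = 6.9 × 18.33 ≈ 126 kt.
126 kt falls in the Category 4 band.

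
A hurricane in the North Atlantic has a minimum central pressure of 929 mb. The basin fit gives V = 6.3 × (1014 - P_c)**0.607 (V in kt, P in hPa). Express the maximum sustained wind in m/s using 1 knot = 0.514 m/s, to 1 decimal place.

ΔP = 1014 − 929 = 85 mb.
V ≈ 6.3 × 85^0.607 = 6.3 × 14.831 ≈ 93.432 kt.
93.432 × 0.514 ≈ 48.02 m/s → 48.0 m/s.

48.0 m/s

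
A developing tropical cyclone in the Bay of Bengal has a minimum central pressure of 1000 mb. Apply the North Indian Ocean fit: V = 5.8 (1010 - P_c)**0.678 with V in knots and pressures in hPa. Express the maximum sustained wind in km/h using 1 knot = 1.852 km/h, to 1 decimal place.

ΔP = 1010 − 1000 = 10 mb.
V ≈ 5.8 × 10^0.678 = 5.8 × 4.764 ≈ 27.633 kt.
27.633 × 1.852 ≈ 51.18 km/h → 51.2 km/h.

51.2 km/h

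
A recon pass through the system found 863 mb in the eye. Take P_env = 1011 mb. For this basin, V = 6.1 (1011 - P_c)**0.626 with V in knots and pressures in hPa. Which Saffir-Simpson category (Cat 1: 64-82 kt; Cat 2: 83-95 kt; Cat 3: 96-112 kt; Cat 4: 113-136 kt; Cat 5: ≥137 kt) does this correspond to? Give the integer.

ΔP = 1011 − 863 = 148 mb.
V ≈ 6.1 × 148^0.626 = 6.1 × 22.83 ≈ 139 kt.
139 kt falls in the Category 5 band.

5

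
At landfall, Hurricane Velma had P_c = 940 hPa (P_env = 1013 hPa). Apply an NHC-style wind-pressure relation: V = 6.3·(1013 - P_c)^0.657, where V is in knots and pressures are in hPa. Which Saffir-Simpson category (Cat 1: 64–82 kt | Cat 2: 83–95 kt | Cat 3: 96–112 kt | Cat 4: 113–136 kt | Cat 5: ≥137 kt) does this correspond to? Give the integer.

3

ΔP = 1013 − 940 = 73 hPa.
V ≈ 6.3 × 73^0.657 = 6.3 × 16.76 ≈ 106 kt.
106 kt falls in the Category 3 band.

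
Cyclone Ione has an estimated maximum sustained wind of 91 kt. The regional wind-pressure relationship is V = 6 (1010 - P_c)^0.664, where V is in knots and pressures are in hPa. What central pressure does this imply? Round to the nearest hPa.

ΔP = (V / 6)^(1/0.664) = (91/6)^1.506.
91/6 = 15.167; 15.167^1.506 ≈ 60.04 hPa.
P_c = 1010 − 60.04 = 949.96 ≈ 950 hPa.

950 hPa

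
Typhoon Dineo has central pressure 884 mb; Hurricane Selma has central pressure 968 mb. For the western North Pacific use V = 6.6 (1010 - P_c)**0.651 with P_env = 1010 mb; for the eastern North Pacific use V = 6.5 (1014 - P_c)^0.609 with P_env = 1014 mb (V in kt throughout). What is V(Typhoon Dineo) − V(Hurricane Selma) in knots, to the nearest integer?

Typhoon Dineo: ΔP = 126; V ≈ 6.6 × 126^0.651 ≈ 153.77 kt.
Hurricane Selma: ΔP = 46; V ≈ 6.5 × 46^0.609 ≈ 66.92 kt.
Difference ≈ 153.77 − 66.92 = 86.85 → 87 kt.

87 kt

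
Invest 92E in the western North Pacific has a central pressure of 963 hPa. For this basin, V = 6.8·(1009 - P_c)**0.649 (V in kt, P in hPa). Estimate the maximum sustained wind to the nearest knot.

82 kt

ΔP = 1009 − 963 = 46 hPa.
46^0.649 ≈ 11.999.
V ≈ 6.8 × 11.999 ≈ 81.6 kt.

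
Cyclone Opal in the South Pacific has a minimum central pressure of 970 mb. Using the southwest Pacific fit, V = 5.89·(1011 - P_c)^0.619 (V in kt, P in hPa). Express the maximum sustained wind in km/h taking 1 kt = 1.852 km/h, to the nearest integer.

ΔP = 1011 − 970 = 41 mb.
V ≈ 5.89 × 41^0.619 = 5.89 × 9.961 ≈ 58.672 kt.
58.672 × 1.852 ≈ 108.66 km/h → 109 km/h.

109 km/h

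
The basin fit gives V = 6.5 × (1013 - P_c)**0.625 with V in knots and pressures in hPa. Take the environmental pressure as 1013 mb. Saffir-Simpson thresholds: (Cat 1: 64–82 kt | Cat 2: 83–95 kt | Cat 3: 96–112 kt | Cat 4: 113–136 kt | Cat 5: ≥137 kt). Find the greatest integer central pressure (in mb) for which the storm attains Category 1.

974 mb

Category 1 begins at V = 64 kt.
Required ΔP = (64/6.5)^(1/0.625) = 9.846^1.600 ≈ 38.84 mb.
P_c ≤ 1013 − 38.84 = 974.16, so the highest integer P_c is 974 mb.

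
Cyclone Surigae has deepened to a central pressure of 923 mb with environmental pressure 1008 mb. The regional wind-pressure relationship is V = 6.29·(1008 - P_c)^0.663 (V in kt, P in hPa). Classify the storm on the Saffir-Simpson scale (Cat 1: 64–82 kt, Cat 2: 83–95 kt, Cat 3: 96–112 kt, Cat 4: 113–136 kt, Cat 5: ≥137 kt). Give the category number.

4

ΔP = 1008 − 923 = 85 mb.
V ≈ 6.29 × 85^0.663 = 6.29 × 19.02 ≈ 120 kt.
120 kt falls in the Category 4 band.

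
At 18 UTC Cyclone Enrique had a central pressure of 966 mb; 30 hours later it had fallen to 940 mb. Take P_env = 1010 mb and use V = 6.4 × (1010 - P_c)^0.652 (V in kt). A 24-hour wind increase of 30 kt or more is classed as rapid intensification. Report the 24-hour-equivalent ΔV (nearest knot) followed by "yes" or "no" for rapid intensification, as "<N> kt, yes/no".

V₁: ΔP = 44, V ≈ 6.4 × 44^0.652 ≈ 75.46 kt.
V₂: ΔP = 70, V ≈ 6.4 × 70^0.652 ≈ 102.14 kt.
ΔV over 30 h = 26.68 kt → 24 h equivalent = 26.68 × 24/30 ≈ 21.34 kt.
21 kt < 30 kt ⇒ not rapid intensification.

21 kt, no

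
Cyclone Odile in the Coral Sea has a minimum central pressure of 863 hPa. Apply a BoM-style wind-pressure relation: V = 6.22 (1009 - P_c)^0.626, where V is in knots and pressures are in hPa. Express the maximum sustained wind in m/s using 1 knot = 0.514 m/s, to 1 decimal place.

ΔP = 1009 − 863 = 146 hPa.
V ≈ 6.22 × 146^0.626 = 6.22 × 22.640 ≈ 140.824 kt.
140.824 × 0.514 ≈ 72.38 m/s → 72.4 m/s.

72.4 m/s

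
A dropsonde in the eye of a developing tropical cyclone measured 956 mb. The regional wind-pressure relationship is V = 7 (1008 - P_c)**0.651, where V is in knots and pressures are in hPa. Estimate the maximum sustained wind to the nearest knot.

ΔP = 1008 − 956 = 52 mb.
52^0.651 ≈ 13.095.
V ≈ 7 × 13.095 ≈ 91.7 kt.

92 kt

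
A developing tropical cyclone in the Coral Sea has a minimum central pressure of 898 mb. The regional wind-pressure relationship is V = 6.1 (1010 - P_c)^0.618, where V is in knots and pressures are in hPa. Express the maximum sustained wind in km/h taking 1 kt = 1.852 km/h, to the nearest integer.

209 km/h

ΔP = 1010 − 898 = 112 mb.
V ≈ 6.1 × 112^0.618 = 6.1 × 18.468 ≈ 112.654 kt.
112.654 × 1.852 ≈ 208.64 km/h → 209 km/h.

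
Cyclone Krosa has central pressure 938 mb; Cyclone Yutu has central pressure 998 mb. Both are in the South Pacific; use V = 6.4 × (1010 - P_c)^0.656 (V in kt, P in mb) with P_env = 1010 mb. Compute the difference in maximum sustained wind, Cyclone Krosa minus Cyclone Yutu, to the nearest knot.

73 kt

Cyclone Krosa: ΔP = 72; V ≈ 6.4 × 72^0.656 ≈ 105.83 kt.
Cyclone Yutu: ΔP = 12; V ≈ 6.4 × 12^0.656 ≈ 32.67 kt.
Difference ≈ 105.83 − 32.67 = 73.16 → 73 kt.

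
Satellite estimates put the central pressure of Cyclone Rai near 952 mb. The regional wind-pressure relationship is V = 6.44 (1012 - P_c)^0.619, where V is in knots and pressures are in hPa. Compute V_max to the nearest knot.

81 kt

ΔP = 1012 − 952 = 60 mb.
60^0.619 ≈ 12.609.
V ≈ 6.44 × 12.609 ≈ 81.2 kt.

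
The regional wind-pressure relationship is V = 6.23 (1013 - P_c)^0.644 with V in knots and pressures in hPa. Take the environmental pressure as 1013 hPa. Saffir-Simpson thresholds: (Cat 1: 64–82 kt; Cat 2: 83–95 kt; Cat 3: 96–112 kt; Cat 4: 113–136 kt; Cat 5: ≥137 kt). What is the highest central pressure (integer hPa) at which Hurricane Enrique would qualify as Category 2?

957 hPa

Category 2 begins at V = 83 kt.
Required ΔP = (83/6.23)^(1/0.644) = 13.323^1.553 ≈ 55.75 hPa.
P_c ≤ 1013 − 55.75 = 957.25, so the highest integer P_c is 957 hPa.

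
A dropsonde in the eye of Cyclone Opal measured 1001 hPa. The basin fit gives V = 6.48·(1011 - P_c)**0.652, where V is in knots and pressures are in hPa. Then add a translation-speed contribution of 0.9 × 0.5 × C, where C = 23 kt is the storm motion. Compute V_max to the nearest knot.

ΔP = 1011 − 1001 = 10 hPa.
10^0.652 ≈ 4.487.
V ≈ 6.48 × 4.487 ≈ 29.1 kt.
Translation term: 0.9 × 0.5 × 23 = 10.35 kt.
Corrected V ≈ 39.45 kt → 39 kt.

39 kt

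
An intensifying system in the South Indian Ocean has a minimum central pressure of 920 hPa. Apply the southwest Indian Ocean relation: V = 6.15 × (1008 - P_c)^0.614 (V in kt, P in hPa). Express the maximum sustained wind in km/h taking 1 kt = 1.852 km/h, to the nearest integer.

ΔP = 1008 − 920 = 88 hPa.
V ≈ 6.15 × 88^0.614 = 6.15 × 15.628 ≈ 96.114 kt.
96.114 × 1.852 ≈ 178.00 km/h → 178 km/h.

178 km/h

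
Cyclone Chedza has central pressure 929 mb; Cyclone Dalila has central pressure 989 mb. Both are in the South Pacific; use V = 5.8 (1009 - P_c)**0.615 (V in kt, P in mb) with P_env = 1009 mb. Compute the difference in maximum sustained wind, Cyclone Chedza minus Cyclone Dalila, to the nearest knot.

49 kt

Cyclone Chedza: ΔP = 80; V ≈ 5.8 × 80^0.615 ≈ 85.87 kt.
Cyclone Dalila: ΔP = 20; V ≈ 5.8 × 20^0.615 ≈ 36.61 kt.
Difference ≈ 85.87 − 36.61 = 49.26 → 49 kt.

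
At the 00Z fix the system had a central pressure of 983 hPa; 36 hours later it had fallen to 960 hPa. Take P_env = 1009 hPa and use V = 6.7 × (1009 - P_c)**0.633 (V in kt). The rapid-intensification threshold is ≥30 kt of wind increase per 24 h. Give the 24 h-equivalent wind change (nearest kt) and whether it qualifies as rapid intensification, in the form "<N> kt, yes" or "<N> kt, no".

V₁: ΔP = 26, V ≈ 6.7 × 26^0.633 ≈ 52.69 kt.
V₂: ΔP = 49, V ≈ 6.7 × 49^0.633 ≈ 78.70 kt.
ΔV over 36 h = 26.01 kt → 24 h equivalent = 26.01 × 24/36 ≈ 17.34 kt.
17 kt < 30 kt ⇒ not rapid intensification.

17 kt, no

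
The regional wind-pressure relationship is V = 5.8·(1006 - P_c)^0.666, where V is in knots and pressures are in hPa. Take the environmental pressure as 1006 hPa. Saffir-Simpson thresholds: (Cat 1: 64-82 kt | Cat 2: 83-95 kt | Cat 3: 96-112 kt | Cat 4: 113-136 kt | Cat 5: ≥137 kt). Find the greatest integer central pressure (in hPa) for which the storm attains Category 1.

Category 1 begins at V = 64 kt.
Required ΔP = (64/5.8)^(1/0.666) = 11.034^1.502 ≈ 36.79 hPa.
P_c ≤ 1006 − 36.79 = 969.21, so the highest integer P_c is 969 hPa.

969 hPa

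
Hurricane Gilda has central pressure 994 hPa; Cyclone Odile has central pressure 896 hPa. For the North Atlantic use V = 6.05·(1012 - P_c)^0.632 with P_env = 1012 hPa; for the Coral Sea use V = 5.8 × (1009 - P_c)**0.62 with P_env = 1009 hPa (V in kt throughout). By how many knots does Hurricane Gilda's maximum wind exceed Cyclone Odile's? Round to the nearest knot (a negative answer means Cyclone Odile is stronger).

Hurricane Gilda: ΔP = 18; V ≈ 6.05 × 18^0.632 ≈ 37.59 kt.
Cyclone Odile: ΔP = 113; V ≈ 5.8 × 113^0.62 ≈ 108.73 kt.
Difference ≈ 37.59 − 108.73 = -71.14 → -71 kt.

-71 kt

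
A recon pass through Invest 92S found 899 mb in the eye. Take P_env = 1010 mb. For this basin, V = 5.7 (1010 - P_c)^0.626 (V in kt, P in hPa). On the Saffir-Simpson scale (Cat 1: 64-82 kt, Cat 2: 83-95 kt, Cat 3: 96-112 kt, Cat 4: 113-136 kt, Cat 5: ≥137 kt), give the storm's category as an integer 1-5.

ΔP = 1010 − 899 = 111 mb.
V ≈ 5.7 × 111^0.626 = 5.7 × 19.07 ≈ 109 kt.
109 kt falls in the Category 3 band.

3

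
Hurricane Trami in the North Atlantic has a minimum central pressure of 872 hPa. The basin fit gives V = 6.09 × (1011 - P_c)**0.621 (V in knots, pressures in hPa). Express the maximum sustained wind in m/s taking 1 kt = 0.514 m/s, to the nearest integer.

67 m/s

ΔP = 1011 − 872 = 139 hPa.
V ≈ 6.09 × 139^0.621 = 6.09 × 21.420 ≈ 130.446 kt.
130.446 × 0.514 ≈ 67.05 m/s → 67 m/s.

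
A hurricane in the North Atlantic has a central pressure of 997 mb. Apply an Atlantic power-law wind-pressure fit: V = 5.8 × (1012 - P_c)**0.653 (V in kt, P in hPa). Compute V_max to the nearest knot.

34 kt

ΔP = 1012 − 997 = 15 mb.
15^0.653 ≈ 5.861.
V ≈ 5.8 × 5.861 ≈ 34.0 kt.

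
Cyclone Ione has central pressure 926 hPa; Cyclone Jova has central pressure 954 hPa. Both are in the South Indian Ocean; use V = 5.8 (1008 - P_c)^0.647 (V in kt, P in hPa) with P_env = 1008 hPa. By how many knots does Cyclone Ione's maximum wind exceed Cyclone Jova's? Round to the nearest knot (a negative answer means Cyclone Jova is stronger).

Cyclone Ione: ΔP = 82; V ≈ 5.8 × 82^0.647 ≈ 100.38 kt.
Cyclone Jova: ΔP = 54; V ≈ 5.8 × 54^0.647 ≈ 76.61 kt.
Difference ≈ 100.38 − 76.61 = 23.77 → 24 kt.

24 kt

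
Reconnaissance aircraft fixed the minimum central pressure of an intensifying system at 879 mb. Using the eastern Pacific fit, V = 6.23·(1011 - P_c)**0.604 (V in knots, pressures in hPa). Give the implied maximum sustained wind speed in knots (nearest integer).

119 kt

ΔP = 1011 − 879 = 132 mb.
132^0.604 ≈ 19.091.
V ≈ 6.23 × 19.091 ≈ 118.9 kt.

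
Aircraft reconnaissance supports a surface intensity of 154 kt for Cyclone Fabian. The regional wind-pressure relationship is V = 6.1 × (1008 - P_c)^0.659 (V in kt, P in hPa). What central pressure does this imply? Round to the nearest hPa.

874 hPa

ΔP = (V / 6.1)^(1/0.659) = (154/6.1)^1.517.
154/6.1 = 25.246; 25.246^1.517 ≈ 134.20 hPa.
P_c = 1008 − 134.20 = 873.80 ≈ 874 hPa.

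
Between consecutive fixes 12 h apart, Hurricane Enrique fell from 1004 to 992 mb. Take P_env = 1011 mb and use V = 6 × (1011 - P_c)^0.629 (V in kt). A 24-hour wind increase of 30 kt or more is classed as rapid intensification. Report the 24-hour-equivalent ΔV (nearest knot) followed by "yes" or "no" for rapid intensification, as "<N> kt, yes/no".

V₁: ΔP = 7, V ≈ 6 × 7^0.629 ≈ 20.40 kt.
V₂: ΔP = 19, V ≈ 6 × 19^0.629 ≈ 38.24 kt.
ΔV over 12 h = 17.84 kt → 24 h equivalent = 17.84 × 24/12 ≈ 35.68 kt.
36 kt ≥ 30 kt ⇒ rapid intensification.

36 kt, yes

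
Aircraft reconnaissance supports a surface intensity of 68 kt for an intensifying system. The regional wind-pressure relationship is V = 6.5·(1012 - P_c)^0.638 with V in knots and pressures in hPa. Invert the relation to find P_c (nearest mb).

972 mb

ΔP = (V / 6.5)^(1/0.638) = (68/6.5)^1.567.
68/6.5 = 10.462; 10.462^1.567 ≈ 39.64 mb.
P_c = 1012 − 39.64 = 972.36 ≈ 972 mb.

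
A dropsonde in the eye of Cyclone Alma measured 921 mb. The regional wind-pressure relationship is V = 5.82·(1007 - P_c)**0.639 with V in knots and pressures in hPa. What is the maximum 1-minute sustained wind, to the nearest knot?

100 kt

ΔP = 1007 − 921 = 86 mb.
86^0.639 ≈ 17.224.
V ≈ 5.82 × 17.224 ≈ 100.2 kt.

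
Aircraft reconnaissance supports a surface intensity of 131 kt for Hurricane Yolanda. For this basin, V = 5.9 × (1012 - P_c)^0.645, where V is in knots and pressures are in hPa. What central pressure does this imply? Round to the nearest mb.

ΔP = (V / 5.9)^(1/0.645) = (131/5.9)^1.550.
131/5.9 = 22.203; 22.203^1.550 ≈ 122.31 mb.
P_c = 1012 − 122.31 = 889.69 ≈ 890 mb.

890 mb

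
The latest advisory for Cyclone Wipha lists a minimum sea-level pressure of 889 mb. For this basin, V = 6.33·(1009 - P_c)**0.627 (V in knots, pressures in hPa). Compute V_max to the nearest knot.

127 kt

ΔP = 1009 − 889 = 120 mb.
120^0.627 ≈ 20.121.
V ≈ 6.33 × 20.121 ≈ 127.4 kt.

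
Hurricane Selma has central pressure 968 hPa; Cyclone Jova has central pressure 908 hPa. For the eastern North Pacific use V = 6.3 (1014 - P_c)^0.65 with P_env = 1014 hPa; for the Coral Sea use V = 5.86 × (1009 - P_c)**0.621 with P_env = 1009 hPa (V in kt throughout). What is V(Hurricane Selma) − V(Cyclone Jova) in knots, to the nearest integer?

Hurricane Selma: ΔP = 46; V ≈ 6.3 × 46^0.65 ≈ 75.88 kt.
Cyclone Jova: ΔP = 101; V ≈ 5.86 × 101^0.621 ≈ 102.94 kt.
Difference ≈ 75.88 − 102.94 = -27.06 → -27 kt.

-27 kt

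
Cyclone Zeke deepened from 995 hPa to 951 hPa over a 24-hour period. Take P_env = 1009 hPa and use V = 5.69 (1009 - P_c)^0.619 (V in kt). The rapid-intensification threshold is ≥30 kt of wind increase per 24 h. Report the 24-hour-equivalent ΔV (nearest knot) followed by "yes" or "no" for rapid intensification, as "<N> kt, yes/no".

V₁: ΔP = 14, V ≈ 5.69 × 14^0.619 ≈ 29.15 kt.
V₂: ΔP = 58, V ≈ 5.69 × 58^0.619 ≈ 70.25 kt.
ΔV over 24 h = 41.10 kt → 24 h equivalent = 41.10 × 24/24 ≈ 41.10 kt.
41 kt ≥ 30 kt ⇒ rapid intensification.

41 kt, yes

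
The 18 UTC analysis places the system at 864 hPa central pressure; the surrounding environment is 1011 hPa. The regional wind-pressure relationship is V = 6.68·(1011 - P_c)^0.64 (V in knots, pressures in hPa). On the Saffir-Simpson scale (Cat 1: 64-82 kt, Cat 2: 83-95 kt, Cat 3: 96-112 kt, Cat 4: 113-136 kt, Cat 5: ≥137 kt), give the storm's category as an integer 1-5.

5

ΔP = 1011 − 864 = 147 hPa.
V ≈ 6.68 × 147^0.64 = 6.68 × 24.38 ≈ 163 kt.
163 kt falls in the Category 5 band.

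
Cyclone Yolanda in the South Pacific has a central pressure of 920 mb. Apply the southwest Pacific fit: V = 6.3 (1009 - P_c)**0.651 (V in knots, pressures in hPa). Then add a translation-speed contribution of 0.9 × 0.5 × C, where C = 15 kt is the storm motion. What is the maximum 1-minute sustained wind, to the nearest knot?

124 kt

ΔP = 1009 − 920 = 89 mb.
89^0.651 ≈ 18.580.
V ≈ 6.3 × 18.580 ≈ 117.1 kt.
Translation term: 0.9 × 0.5 × 15 = 6.75 kt.
Corrected V ≈ 123.85 kt → 124 kt.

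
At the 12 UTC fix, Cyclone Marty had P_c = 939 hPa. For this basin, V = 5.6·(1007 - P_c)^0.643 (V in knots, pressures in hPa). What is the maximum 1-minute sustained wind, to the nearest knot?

ΔP = 1007 − 939 = 68 hPa.
68^0.643 ≈ 15.077.
V ≈ 5.6 × 15.077 ≈ 84.4 kt.

84 kt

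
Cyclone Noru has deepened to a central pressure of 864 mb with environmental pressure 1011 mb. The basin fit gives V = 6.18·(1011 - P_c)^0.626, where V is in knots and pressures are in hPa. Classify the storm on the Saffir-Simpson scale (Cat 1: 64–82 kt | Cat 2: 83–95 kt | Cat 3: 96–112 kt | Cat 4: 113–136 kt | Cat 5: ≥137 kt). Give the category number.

ΔP = 1011 − 864 = 147 mb.
V ≈ 6.18 × 147^0.626 = 6.18 × 22.74 ≈ 141 kt.
141 kt falls in the Category 5 band.

5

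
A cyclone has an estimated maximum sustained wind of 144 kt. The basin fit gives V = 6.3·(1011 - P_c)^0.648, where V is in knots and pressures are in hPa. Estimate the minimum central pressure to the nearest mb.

886 mb

ΔP = (V / 6.3)^(1/0.648) = (144/6.3)^1.543.
144/6.3 = 22.857; 22.857^1.543 ≈ 125.10 mb.
P_c = 1011 − 125.10 = 885.90 ≈ 886 mb.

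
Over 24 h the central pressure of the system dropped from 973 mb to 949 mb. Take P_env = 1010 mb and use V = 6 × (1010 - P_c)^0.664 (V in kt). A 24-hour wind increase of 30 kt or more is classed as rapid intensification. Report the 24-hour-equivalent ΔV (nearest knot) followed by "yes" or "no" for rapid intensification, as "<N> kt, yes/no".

V₁: ΔP = 37, V ≈ 6 × 37^0.664 ≈ 65.98 kt.
V₂: ΔP = 61, V ≈ 6 × 61^0.664 ≈ 91.96 kt.
ΔV over 24 h = 25.98 kt → 24 h equivalent = 25.98 × 24/24 ≈ 25.98 kt.
26 kt < 30 kt ⇒ not rapid intensification.

26 kt, no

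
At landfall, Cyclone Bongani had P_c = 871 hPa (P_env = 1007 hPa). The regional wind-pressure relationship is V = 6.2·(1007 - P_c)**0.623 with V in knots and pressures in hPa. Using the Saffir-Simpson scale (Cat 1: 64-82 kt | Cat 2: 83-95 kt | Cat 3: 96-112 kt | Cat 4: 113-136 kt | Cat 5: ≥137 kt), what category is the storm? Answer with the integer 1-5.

4

ΔP = 1007 − 871 = 136 hPa.
V ≈ 6.2 × 136^0.623 = 6.2 × 21.34 ≈ 132 kt.
132 kt falls in the Category 4 band.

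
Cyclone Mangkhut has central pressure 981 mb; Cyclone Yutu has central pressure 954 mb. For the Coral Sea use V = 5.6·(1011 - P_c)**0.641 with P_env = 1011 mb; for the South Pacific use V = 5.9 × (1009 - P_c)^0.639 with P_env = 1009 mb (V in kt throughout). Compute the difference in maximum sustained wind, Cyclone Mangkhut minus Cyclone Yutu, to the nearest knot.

-27 kt

Cyclone Mangkhut: ΔP = 30; V ≈ 5.6 × 30^0.641 ≈ 49.55 kt.
Cyclone Yutu: ΔP = 55; V ≈ 5.9 × 55^0.639 ≈ 76.37 kt.
Difference ≈ 49.55 − 76.37 = -26.82 → -27 kt.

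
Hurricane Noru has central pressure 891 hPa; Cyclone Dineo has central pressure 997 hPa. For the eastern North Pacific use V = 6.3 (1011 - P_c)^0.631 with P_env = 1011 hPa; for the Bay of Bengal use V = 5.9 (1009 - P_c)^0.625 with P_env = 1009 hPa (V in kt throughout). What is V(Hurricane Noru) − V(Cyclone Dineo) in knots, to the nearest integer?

Hurricane Noru: ΔP = 120; V ≈ 6.3 × 120^0.631 ≈ 129.21 kt.
Cyclone Dineo: ΔP = 12; V ≈ 5.9 × 12^0.625 ≈ 27.88 kt.
Difference ≈ 129.21 − 27.88 = 101.33 → 101 kt.

101 kt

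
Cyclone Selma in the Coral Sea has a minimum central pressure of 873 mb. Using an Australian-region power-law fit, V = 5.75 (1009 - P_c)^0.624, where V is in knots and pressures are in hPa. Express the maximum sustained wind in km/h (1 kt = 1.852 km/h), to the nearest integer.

228 km/h

ΔP = 1009 − 873 = 136 mb.
V ≈ 5.75 × 136^0.624 = 5.75 × 21.445 ≈ 123.309 kt.
123.309 × 1.852 ≈ 228.37 km/h → 228 km/h.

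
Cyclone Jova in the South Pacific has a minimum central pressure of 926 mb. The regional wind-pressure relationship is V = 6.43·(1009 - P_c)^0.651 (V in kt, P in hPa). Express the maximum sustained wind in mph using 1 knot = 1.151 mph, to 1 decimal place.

ΔP = 1009 − 926 = 83 mb.
V ≈ 6.43 × 83^0.651 = 6.43 × 17.755 ≈ 114.164 kt.
114.164 × 1.151 ≈ 131.40 mph → 131.4 mph.

131.4 mph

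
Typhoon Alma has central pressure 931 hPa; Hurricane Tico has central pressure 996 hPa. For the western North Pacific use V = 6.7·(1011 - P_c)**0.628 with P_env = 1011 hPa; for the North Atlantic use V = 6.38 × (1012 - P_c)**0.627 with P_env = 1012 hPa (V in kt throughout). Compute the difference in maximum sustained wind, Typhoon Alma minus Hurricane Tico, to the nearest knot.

Typhoon Alma: ΔP = 80; V ≈ 6.7 × 80^0.628 ≈ 105.01 kt.
Hurricane Tico: ΔP = 16; V ≈ 6.38 × 16^0.627 ≈ 36.29 kt.
Difference ≈ 105.01 − 36.29 = 68.72 → 69 kt.

69 kt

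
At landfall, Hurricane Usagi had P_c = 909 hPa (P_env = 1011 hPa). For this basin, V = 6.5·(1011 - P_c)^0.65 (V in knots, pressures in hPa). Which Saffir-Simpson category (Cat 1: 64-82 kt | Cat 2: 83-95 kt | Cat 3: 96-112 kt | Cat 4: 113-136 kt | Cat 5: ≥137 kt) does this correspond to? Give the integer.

ΔP = 1011 − 909 = 102 hPa.
V ≈ 6.5 × 102^0.65 = 6.5 × 20.21 ≈ 131 kt.
131 kt falls in the Category 4 band.

4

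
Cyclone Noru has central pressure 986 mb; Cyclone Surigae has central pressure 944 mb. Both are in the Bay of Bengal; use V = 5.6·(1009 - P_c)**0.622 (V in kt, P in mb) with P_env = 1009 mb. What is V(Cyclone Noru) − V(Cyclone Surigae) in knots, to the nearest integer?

-36 kt

Cyclone Noru: ΔP = 23; V ≈ 5.6 × 23^0.622 ≈ 39.37 kt.
Cyclone Surigae: ΔP = 65; V ≈ 5.6 × 65^0.622 ≈ 75.13 kt.
Difference ≈ 39.37 − 75.13 = -35.76 → -36 kt.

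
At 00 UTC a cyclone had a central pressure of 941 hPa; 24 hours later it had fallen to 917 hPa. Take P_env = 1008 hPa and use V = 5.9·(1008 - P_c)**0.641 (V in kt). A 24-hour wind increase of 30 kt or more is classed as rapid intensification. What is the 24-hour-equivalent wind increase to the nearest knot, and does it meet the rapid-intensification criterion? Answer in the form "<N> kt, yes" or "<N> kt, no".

19 kt, no

V₁: ΔP = 67, V ≈ 5.9 × 67^0.641 ≈ 87.37 kt.
V₂: ΔP = 91, V ≈ 5.9 × 91^0.641 ≈ 106.32 kt.
ΔV over 24 h = 18.95 kt → 24 h equivalent = 18.95 × 24/24 ≈ 18.95 kt.
19 kt < 30 kt ⇒ not rapid intensification.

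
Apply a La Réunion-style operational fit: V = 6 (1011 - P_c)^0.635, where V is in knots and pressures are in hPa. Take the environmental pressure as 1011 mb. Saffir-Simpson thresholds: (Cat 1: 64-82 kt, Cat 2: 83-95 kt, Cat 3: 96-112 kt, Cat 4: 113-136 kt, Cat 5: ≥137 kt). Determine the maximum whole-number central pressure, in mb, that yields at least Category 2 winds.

Category 2 begins at V = 83 kt.
Required ΔP = (83/6)^(1/0.635) = 13.833^1.575 ≈ 62.62 mb.
P_c ≤ 1011 − 62.62 = 948.38, so the highest integer P_c is 948 mb.

948 mb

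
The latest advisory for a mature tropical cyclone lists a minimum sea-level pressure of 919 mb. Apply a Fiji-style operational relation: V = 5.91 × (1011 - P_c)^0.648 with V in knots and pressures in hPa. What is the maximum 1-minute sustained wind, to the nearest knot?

ΔP = 1011 − 919 = 92 mb.
92^0.648 ≈ 18.730.
V ≈ 5.91 × 18.730 ≈ 110.7 kt.

111 kt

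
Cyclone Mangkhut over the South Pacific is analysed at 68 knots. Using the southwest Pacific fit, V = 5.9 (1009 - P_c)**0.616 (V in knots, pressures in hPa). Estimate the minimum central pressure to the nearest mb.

ΔP = (V / 5.9)^(1/0.616) = (68/5.9)^1.623.
68/5.9 = 11.525; 11.525^1.623 ≈ 52.90 mb.
P_c = 1009 − 52.90 = 956.10 ≈ 956 mb.

956 mb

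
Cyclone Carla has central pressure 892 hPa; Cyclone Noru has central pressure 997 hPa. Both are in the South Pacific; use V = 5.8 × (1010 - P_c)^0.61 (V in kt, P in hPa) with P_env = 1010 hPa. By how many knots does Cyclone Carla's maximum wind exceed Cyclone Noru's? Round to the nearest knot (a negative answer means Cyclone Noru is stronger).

79 kt

Cyclone Carla: ΔP = 118; V ≈ 5.8 × 118^0.61 ≈ 106.48 kt.
Cyclone Noru: ΔP = 13; V ≈ 5.8 × 13^0.61 ≈ 27.73 kt.
Difference ≈ 106.48 − 27.73 = 78.75 → 79 kt.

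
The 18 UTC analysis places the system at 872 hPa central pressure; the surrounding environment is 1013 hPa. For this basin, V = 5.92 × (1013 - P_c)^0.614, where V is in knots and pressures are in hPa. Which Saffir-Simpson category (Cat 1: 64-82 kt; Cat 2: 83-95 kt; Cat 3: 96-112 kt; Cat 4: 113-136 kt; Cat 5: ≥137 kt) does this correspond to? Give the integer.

ΔP = 1013 − 872 = 141 hPa.
V ≈ 5.92 × 141^0.614 = 5.92 × 20.87 ≈ 124 kt.
124 kt falls in the Category 4 band.

4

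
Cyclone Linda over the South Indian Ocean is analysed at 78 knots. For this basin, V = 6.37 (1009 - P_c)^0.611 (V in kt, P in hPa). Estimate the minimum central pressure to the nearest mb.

949 mb

ΔP = (V / 6.37)^(1/0.611) = (78/6.37)^1.637.
78/6.37 = 12.245; 12.245^1.637 ≈ 60.34 mb.
P_c = 1009 − 60.34 = 948.66 ≈ 949 mb.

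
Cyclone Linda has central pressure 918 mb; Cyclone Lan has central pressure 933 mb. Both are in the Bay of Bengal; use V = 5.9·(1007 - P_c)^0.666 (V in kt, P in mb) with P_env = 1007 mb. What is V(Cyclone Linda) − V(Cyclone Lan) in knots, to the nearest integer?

Cyclone Linda: ΔP = 89; V ≈ 5.9 × 89^0.666 ≈ 117.26 kt.
Cyclone Lan: ΔP = 74; V ≈ 5.9 × 74^0.666 ≈ 103.70 kt.
Difference ≈ 117.26 − 103.70 = 13.56 → 14 kt.

14 kt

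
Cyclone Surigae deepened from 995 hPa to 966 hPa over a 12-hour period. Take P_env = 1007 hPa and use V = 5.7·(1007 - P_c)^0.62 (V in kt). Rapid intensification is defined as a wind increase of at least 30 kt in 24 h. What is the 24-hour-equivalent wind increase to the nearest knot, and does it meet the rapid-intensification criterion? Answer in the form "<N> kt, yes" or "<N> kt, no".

V₁: ΔP = 12, V ≈ 5.7 × 12^0.62 ≈ 26.61 kt.
V₂: ΔP = 41, V ≈ 5.7 × 41^0.62 ≈ 56.99 kt.
ΔV over 12 h = 30.38 kt → 24 h equivalent = 30.38 × 24/12 ≈ 60.76 kt.
61 kt ≥ 30 kt ⇒ rapid intensification.

61 kt, yes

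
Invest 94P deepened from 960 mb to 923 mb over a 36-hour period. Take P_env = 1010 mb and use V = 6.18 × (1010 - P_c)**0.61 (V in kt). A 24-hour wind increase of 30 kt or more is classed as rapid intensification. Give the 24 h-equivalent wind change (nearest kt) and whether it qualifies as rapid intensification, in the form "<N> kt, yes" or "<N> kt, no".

V₁: ΔP = 50, V ≈ 6.18 × 50^0.61 ≈ 67.20 kt.
V₂: ΔP = 87, V ≈ 6.18 × 87^0.61 ≈ 94.21 kt.
ΔV over 36 h = 27.01 kt → 24 h equivalent = 27.01 × 24/36 ≈ 18.01 kt.
18 kt < 30 kt ⇒ not rapid intensification.

18 kt, no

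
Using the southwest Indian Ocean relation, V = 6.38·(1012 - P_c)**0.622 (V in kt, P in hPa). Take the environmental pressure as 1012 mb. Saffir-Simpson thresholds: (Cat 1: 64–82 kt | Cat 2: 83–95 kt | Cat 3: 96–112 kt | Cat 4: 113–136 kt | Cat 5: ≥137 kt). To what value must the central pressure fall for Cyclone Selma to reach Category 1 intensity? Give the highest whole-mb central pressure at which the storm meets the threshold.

971 mb

Category 1 begins at V = 64 kt.
Required ΔP = (64/6.38)^(1/0.622) = 10.031^1.608 ≈ 40.73 mb.
P_c ≤ 1012 − 40.73 = 971.27, so the highest integer P_c is 971 mb.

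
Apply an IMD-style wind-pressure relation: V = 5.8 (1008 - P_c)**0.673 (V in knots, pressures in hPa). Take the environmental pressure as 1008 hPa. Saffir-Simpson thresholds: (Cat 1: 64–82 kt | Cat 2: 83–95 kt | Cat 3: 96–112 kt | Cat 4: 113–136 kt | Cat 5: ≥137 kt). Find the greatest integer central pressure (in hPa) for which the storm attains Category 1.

Category 1 begins at V = 64 kt.
Required ΔP = (64/5.8)^(1/0.673) = 11.034^1.486 ≈ 35.43 hPa.
P_c ≤ 1008 − 35.43 = 972.57, so the highest integer P_c is 972 hPa.

972 hPa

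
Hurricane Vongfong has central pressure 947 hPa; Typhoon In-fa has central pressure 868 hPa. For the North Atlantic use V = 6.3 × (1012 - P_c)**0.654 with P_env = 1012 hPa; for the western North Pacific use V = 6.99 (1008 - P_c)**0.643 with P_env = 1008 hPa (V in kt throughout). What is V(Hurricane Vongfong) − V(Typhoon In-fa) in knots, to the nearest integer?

Hurricane Vongfong: ΔP = 65; V ≈ 6.3 × 65^0.654 ≈ 96.60 kt.
Typhoon In-fa: ΔP = 140; V ≈ 6.99 × 140^0.643 ≈ 167.66 kt.
Difference ≈ 96.60 − 167.66 = -71.06 → -71 kt.

-71 kt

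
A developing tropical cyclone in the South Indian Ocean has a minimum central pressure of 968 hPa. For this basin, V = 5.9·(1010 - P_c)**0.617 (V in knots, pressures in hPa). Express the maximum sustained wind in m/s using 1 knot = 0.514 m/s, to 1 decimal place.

ΔP = 1010 − 968 = 42 hPa.
V ≈ 5.9 × 42^0.617 = 5.9 × 10.036 ≈ 59.210 kt.
59.210 × 0.514 ≈ 30.43 m/s → 30.4 m/s.

30.4 m/s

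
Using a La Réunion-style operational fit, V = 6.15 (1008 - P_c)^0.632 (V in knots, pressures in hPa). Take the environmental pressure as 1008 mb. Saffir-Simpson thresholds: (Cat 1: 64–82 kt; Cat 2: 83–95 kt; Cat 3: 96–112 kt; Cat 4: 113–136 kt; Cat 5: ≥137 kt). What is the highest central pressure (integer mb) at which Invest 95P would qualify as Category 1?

967 mb

Category 1 begins at V = 64 kt.
Required ΔP = (64/6.15)^(1/0.632) = 10.407^1.582 ≈ 40.71 mb.
P_c ≤ 1008 − 40.71 = 967.29, so the highest integer P_c is 967 mb.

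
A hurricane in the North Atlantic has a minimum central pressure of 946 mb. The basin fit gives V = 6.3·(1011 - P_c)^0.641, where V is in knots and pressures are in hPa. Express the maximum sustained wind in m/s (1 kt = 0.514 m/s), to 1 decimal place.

47.0 m/s

ΔP = 1011 − 946 = 65 mb.
V ≈ 6.3 × 65^0.641 = 6.3 × 14.524 ≈ 91.499 kt.
91.499 × 0.514 ≈ 47.03 m/s → 47.0 m/s.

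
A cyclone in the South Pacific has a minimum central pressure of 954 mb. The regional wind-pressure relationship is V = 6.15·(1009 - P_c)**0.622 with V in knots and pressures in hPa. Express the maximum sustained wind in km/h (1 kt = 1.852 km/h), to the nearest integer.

138 km/h

ΔP = 1009 − 954 = 55 mb.
V ≈ 6.15 × 55^0.622 = 6.15 × 12.092 ≈ 74.367 kt.
74.367 × 1.852 ≈ 137.73 km/h → 138 km/h.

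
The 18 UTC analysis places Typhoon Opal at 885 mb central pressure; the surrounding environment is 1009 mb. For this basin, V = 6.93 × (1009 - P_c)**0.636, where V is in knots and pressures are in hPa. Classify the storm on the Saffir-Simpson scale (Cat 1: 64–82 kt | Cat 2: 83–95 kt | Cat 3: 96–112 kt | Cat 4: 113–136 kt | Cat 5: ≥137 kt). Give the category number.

5

ΔP = 1009 − 885 = 124 mb.
V ≈ 6.93 × 124^0.636 = 6.93 × 21.45 ≈ 149 kt.
149 kt falls in the Category 5 band.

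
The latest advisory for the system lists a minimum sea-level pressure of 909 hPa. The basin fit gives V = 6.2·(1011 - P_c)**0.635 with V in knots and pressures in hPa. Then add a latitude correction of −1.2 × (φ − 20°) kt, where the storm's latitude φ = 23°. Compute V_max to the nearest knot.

ΔP = 1011 − 909 = 102 hPa.
102^0.635 ≈ 18.857.
V ≈ 6.2 × 18.857 ≈ 116.9 kt.
Latitude correction: −1.2 × (23 − 20) = -3.6 kt.
Corrected V ≈ 113.3 kt → 113 kt.

113 kt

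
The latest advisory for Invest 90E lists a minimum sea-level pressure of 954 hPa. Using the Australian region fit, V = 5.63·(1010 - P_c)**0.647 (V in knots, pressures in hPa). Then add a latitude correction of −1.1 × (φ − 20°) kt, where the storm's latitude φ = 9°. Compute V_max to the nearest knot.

88 kt

ΔP = 1010 − 954 = 56 hPa.
56^0.647 ≈ 13.523.
V ≈ 5.63 × 13.523 ≈ 76.1 kt.
Latitude correction: −1.1 × (9 − 20) = 12.1 kt.
Corrected V ≈ 88.2 kt → 88 kt.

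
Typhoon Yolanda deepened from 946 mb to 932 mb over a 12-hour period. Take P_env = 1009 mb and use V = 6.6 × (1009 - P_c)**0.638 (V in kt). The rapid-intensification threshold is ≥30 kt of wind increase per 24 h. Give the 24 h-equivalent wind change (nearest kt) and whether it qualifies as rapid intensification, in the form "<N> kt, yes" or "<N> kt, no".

25 kt, no

V₁: ΔP = 63, V ≈ 6.6 × 63^0.638 ≈ 92.79 kt.
V₂: ΔP = 77, V ≈ 6.6 × 77^0.638 ≈ 105.47 kt.
ΔV over 12 h = 12.68 kt → 24 h equivalent = 12.68 × 24/12 ≈ 25.36 kt.
25 kt < 30 kt ⇒ not rapid intensification.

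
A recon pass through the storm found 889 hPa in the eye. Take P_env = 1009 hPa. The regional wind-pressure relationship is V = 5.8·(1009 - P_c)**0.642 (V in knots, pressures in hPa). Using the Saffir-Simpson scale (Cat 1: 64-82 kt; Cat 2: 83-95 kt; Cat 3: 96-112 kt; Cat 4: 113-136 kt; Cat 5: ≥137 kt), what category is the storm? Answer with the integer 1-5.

ΔP = 1009 − 889 = 120 hPa.
V ≈ 5.8 × 120^0.642 = 5.8 × 21.62 ≈ 125 kt.
125 kt falls in the Category 4 band.

4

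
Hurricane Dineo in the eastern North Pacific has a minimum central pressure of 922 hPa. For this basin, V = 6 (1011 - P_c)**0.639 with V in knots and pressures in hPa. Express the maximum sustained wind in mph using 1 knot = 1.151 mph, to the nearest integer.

122 mph

ΔP = 1011 − 922 = 89 hPa.
V ≈ 6 × 89^0.639 = 6 × 17.606 ≈ 105.636 kt.
105.636 × 1.151 ≈ 121.59 mph → 122 mph.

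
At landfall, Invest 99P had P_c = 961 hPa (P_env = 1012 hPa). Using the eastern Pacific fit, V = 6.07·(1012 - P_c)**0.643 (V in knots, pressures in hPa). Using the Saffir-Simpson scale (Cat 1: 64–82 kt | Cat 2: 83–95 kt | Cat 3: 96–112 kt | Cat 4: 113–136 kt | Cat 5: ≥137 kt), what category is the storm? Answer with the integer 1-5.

1

ΔP = 1012 − 961 = 51 hPa.
V ≈ 6.07 × 51^0.643 = 6.07 × 12.53 ≈ 76 kt.
76 kt falls in the Category 1 band.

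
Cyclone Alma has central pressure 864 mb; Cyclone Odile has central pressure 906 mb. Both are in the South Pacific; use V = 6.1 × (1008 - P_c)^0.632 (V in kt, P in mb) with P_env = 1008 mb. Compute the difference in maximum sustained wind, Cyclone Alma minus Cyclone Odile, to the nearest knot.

Cyclone Alma: ΔP = 144; V ≈ 6.1 × 144^0.632 ≈ 141.06 kt.
Cyclone Odile: ΔP = 102; V ≈ 6.1 × 102^0.632 ≈ 113.44 kt.
Difference ≈ 141.06 − 113.44 = 27.62 → 28 kt.

28 kt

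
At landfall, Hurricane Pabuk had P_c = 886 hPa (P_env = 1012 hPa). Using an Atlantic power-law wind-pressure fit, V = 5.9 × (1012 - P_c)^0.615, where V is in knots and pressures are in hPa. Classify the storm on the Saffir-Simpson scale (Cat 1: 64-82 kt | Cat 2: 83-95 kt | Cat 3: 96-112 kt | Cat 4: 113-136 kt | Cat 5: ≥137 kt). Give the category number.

ΔP = 1012 − 886 = 126 hPa.
V ≈ 5.9 × 126^0.615 = 5.9 × 19.58 ≈ 115 kt.
115 kt falls in the Category 4 band.

4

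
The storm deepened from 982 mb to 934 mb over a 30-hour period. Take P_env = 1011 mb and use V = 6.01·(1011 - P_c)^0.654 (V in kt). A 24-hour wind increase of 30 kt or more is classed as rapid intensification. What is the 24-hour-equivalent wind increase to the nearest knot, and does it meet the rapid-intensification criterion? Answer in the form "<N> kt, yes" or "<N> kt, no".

V₁: ΔP = 29, V ≈ 6.01 × 29^0.654 ≈ 54.36 kt.
V₂: ΔP = 77, V ≈ 6.01 × 77^0.654 ≈ 102.95 kt.
ΔV over 30 h = 48.59 kt → 24 h equivalent = 48.59 × 24/30 ≈ 38.87 kt.
39 kt ≥ 30 kt ⇒ rapid intensification.

39 kt, yes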